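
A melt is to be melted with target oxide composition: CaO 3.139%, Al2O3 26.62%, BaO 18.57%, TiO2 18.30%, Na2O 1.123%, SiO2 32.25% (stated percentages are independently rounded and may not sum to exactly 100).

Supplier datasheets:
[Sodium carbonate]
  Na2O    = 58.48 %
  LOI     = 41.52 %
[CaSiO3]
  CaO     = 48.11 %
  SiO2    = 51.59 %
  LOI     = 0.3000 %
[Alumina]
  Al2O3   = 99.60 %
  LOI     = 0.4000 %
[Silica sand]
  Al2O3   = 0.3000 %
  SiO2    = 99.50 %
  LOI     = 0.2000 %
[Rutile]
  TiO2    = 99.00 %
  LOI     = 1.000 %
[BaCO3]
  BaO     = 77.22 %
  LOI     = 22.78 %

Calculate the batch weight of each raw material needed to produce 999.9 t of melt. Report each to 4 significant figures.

All internal work maintains full precision end to end — intermediates are shown, with 4-significant-figure rounding, on the page — each reported number takes just one rounding. The derived quantities, which include the yield, the totals, the six compositions, ignition loss, glass mass, are carried at full float precision, as given in problem or answer, from the batch weights at 999.9 t of glass.
Target oxide masses per 999.9 t melt:
  CaO: 3.139% × 999.9 = 31.39 t
  Al2O3: 26.62% × 999.9 = 266.2 t
  BaO: 18.57% × 999.9 = 185.7 t
  TiO2: 18.30% × 999.9 = 183.0 t
  Na2O: 1.123% × 999.9 = 11.23 t
  SiO2: 32.25% × 999.9 = 322.5 t
Per-oxide balance check with the batch weights as given, on the stated basis (target by target, the sums agree within answer rounding):
  CaO: 65.24·0.4811 = 31.39 t (target 31.39 t)
  Al2O3: 266.4·0.9960 + 290.3·0.003000 = 266.2 t (target 266.2 t)
  BaO: 240.5·0.7722 = 185.7 t (target 185.7 t)
  TiO2: 184.8·0.9900 = 183.0 t (target 183.0 t)
  Na2O: 19.20·0.5848 = 11.23 t (target 11.23 t)
  SiO2: 65.24·0.5159 + 290.3·0.9950 = 322.5 t (target 322.5 t)
Glass-mass closure: Σ batch − LOI loss = 1000 t (the targets, summed, come to 999.9 t; stated basis 999.9 t — deltas are rounding alone).
Batch total: Σ batch = 1066 t; Σ batch·LOI gives LOI loss = 66.45 t; yield, glass over the total, = 93.77%.

Batch per 999.9 t melt:
  Sodium carbonate: 19.20 t
  CaSiO3: 65.24 t
  Alumina: 266.4 t
  Silica sand: 290.3 t
  Rutile: 184.8 t
  BaCO3: 240.5 t
Total batch = 1066 t; LOI loss = 66.45 t; yield = 93.77%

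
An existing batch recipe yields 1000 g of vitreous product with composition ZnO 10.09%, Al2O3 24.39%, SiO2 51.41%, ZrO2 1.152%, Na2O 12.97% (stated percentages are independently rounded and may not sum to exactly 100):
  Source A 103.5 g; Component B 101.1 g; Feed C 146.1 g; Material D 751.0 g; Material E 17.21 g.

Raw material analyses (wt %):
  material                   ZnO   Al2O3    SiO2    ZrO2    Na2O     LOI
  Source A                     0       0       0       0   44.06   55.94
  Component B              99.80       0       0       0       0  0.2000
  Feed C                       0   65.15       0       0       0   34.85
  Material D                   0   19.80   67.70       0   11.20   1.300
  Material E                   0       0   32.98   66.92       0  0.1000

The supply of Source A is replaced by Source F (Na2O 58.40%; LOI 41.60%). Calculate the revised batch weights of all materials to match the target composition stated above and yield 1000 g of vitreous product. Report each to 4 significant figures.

Revised batch per 1000 g vitreous product:
  Source F: 78.06 g
  Component B: 101.1 g
  Feed C: 146.1 g
  Material D: 751.0 g
  Material E: 17.21 g
Total batch = 1093 g; LOI loss = 93.37 g

Every computation holds exact precision in all steps — working values are displayed with 4-significant-digit rounding within the worked lines; each reported value takes just one rounding; all derived quantities (glass mass, five oxide percentages, ignition loss, the yield, the totals) are computed starting from the weights on 1000 g of glass at full float precision exactly as printed in problem or answer.
Target masses of each oxide per 1000 g vitreous product:
  ZnO: 10.09% × 1000 = 100.9 g
  Al2O3: 24.39% × 1000 = 243.9 g
  SiO2: 51.41% × 1000 = 514.1 g
  ZrO2: 1.152% × 1000 = 11.52 g
  Na2O: 12.97% × 1000 = 129.7 g
Verifying the oxide balance per the reported batch figures, on the stated basis (each sum matches its target mass modulo rounding of the values):
  ZnO: 101.1·0.9980 = 100.9 g (target 100.9 g)
  Al2O3: 146.1·0.6515 + 751.0·0.1980 = 243.9 g (target 243.9 g)
  SiO2: 751.0·0.6770 + 17.21·0.3298 = 514.1 g (target 514.1 g)
  ZrO2: 17.21·0.6692 = 11.52 g (target 11.52 g)
  Na2O: 78.06·0.5840 + 751.0·0.1120 = 129.7 g (target 129.7 g)
Auditing the glass mass value: total batch − LOI = 1000 g (the Σ of target masses is 1000 g; against the stated basis, 1000 g — differing by rounding only).
Batch total: Σ batch = 1093 g; ignition loss, Σ(batch × LOI) = 93.37 g; as yield: glass ÷ batch → 91.46%.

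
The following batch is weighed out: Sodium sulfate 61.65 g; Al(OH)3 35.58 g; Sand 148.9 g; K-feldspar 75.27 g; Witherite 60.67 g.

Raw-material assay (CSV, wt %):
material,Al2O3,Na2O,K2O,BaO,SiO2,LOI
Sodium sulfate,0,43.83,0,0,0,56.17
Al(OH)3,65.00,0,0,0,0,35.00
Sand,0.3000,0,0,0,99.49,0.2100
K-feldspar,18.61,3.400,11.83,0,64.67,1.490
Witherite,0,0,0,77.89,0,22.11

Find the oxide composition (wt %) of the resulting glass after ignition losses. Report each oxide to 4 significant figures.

The whole derivation keeps exact precision throughout — working values appear rounded to four significant digits at each printed step; a single rounding finalizes each reported figure; derived quantities are re-derived from the weighed amounts on 320.1 g of glass at exact precision (five oxide percentages, yield, LOI, glass mass, totals) as written in problem or answer.
Mass of each oxide from the mix:
  Al2O3: 35.58·0.6500 + 148.9·0.003000 + 75.27·0.1861 = 37.58 g
  Na2O: 61.65·0.4383 + 75.27·0.03400 = 29.58 g
  K2O: 75.27·0.1183 = 8.904 g
  BaO: 60.67·0.7789 = 47.26 g
  SiO2: 148.9·0.9949 + 75.27·0.6467 = 196.8 g
LOI: 61.65·0.5617 + 35.58·0.3500 + 148.9·0.002100 + 75.27·0.01490 + 60.67·0.2211 = 61.93 g
Net of LOI, the glass mass = 382.1 − 61.93 = 320.1 g (matching Σ of the oxides)
each wt % is 100 × oxide ÷ glass

Glass mass = 320.1 g (batch 382.1 − LOI 61.93).
Composition: Al2O3 11.74%, Na2O 9.240%, K2O 2.781%, BaO 14.76%, SiO2 61.48%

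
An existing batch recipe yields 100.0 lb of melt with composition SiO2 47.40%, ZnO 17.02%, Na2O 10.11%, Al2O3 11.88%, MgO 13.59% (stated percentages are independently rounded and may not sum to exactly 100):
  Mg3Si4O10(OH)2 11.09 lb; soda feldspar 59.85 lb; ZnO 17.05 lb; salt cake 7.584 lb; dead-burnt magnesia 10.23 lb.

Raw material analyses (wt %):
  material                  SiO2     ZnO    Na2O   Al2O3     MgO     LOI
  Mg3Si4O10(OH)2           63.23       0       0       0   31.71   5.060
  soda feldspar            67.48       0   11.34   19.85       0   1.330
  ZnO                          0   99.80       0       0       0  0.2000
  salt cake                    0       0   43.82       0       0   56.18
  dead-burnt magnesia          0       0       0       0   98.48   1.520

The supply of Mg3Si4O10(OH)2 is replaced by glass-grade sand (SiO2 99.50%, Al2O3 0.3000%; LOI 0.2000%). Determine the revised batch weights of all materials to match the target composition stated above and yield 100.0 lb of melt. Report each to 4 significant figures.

Revised batch per 100.0 lb melt:
  glass-grade sand: 7.122 lb
  soda feldspar: 59.74 lb
  ZnO: 17.05 lb
  salt cake: 7.611 lb
  dead-burnt magnesia: 13.80 lb
Total batch = 105.3 lb; LOI loss = 5.329 lb

Intermediates are displayed rounded to four significant figures in the working; each numeric step runs at exact precision all the way through. Every reported figure undergoes a single rounding. Derived quantities (the five compositions, totals, the yield, ignition loss, glass mass) are computed in full float precision from the batch weights for 100.0 lb of glass, precisely as stated by the question or the answer.
Target oxide masses per 100.0 lb melt:
  SiO2: 47.40% × 100.0 = 47.40 lb
  ZnO: 17.02% × 100.0 = 17.02 lb
  Na2O: 10.11% × 100.0 = 10.11 lb
  Al2O3: 11.88% × 100.0 = 11.88 lb
  MgO: 13.59% × 100.0 = 13.59 lb
Verifying the oxide balance applying the batch weights above, on the stated basis (sums match the target masses exact up to rounding of places):
  SiO2: 7.122·0.9950 + 59.74·0.6748 = 47.40 lb (target 47.40 lb)
  ZnO: 17.05·0.9980 = 17.02 lb (target 17.02 lb)
  Na2O: 59.74·0.1134 + 7.611·0.4382 = 10.11 lb (target 10.11 lb)
  Al2O3: 7.122·0.003000 + 59.74·0.1985 = 11.88 lb (target 11.88 lb)
  MgO: 13.80·0.9848 = 13.59 lb (target 13.59 lb)
Auditing the glass mass value: the batch minus its LOI: 99.99 lb (summing oxide targets gives 100.0 lb; with the basis standing at 100.0 lb — a pure rounding effect).
Batch total: Σ batch = 105.3 lb; the LOI term Σ batch·LOI equals 5.329 lb; yield = glass ÷ total batch = 94.94%.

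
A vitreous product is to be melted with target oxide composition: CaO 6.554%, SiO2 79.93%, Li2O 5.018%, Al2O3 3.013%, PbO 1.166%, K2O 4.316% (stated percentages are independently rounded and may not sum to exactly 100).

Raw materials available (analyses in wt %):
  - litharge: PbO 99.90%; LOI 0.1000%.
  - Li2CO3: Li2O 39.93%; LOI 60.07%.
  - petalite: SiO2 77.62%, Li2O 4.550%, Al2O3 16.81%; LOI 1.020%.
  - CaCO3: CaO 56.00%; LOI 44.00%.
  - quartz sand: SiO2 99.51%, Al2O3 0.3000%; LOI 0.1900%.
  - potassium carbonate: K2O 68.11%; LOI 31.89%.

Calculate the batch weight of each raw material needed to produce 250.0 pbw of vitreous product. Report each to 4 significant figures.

Intermediates are displayed, rounded to four significant figures, within the worked lines; all arithmetic runs at full float precision all the way through. Every reported value is rounded only once; the derived quantities are computed from the weighed amounts on 250.0 pbw of glass at full precision (the totals, six oxide percentages, LOI, the yield, net glass mass), as they appear in the problem or answer text.
Per-oxide target masses for 250.0 pbw vitreous product:
  CaO: 6.554% × 250.0 = 16.39 pbw
  SiO2: 79.93% × 250.0 = 199.8 pbw
  Li2O: 5.018% × 250.0 = 12.54 pbw
  Al2O3: 3.013% × 250.0 = 7.532 pbw
  PbO: 1.166% × 250.0 = 2.915 pbw
  K2O: 4.316% × 250.0 = 10.79 pbw
Checking each oxide sum given the weights on record, under the basis named above (delivered sums recover each target exact up to rounding of places):
  CaO: 29.26·0.5600 = 16.39 pbw (target 16.39 pbw)
  SiO2: 41.81·0.7762 + 168.2·0.9951 = 199.8 pbw (target 199.8 pbw)
  Li2O: 26.65·0.3993 + 41.81·0.04550 = 12.54 pbw (target 12.54 pbw)
  Al2O3: 41.81·0.1681 + 168.2·0.003000 = 7.533 pbw (target 7.532 pbw)
  PbO: 2.918·0.9990 = 2.915 pbw (target 2.915 pbw)
  K2O: 15.84·0.6811 = 10.79 pbw (target 10.79 pbw)
Glass-mass closure: total batch − LOI = 250.0 pbw (per-oxide target masses sum to 250.0 pbw; basis as stated: 250.0 pbw — gaps are rounding artifacts).
Total batch = Σ batch = 284.7 pbw; LOI removed, Σ of batch·LOI: 34.68 pbw; yield = glass ÷ total batch = 87.82%.

Batch per 250.0 pbw vitreous product:
  litharge: 2.918 pbw
  Li2CO3: 26.65 pbw
  petalite: 41.81 pbw
  CaCO3: 29.26 pbw
  quartz sand: 168.2 pbw
  potassium carbonate: 15.84 pbw
Total batch = 284.7 pbw; LOI loss = 34.68 pbw; yield = 87.82%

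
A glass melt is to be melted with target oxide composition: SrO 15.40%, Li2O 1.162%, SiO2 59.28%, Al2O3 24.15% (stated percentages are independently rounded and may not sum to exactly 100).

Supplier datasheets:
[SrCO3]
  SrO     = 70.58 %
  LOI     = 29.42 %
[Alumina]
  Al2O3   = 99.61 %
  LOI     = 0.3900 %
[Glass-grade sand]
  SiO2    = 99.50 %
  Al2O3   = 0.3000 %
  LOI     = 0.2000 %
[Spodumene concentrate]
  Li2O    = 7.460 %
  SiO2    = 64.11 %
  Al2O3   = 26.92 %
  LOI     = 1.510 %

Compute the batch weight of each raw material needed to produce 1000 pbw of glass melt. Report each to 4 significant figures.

Batch per 1000 pbw glass melt:
  SrCO3: 218.2 pbw
  Alumina: 198.9 pbw
  Glass-grade sand: 495.4 pbw
  Spodumene concentrate: 155.8 pbw
Total batch = 1068 pbw; LOI loss = 68.31 pbw; yield = 93.61%

The intermediate values are displayed (rounded to 4 significant digits) in the printout — the working math carries full float precision at all times. Each reported figure takes exactly one rounding; derived quantities are recomputed using the weight values at 1000 pbw of glass in full float precision (glass mass, ignition loss, yield, totals, the four compositions), as set out in the problem or answer text.
Target oxide masses per 1000 pbw glass melt:
  SrO: 15.40% × 1000 = 154.0 pbw
  Li2O: 1.162% × 1000 = 11.62 pbw
  SiO2: 59.28% × 1000 = 592.8 pbw
  Al2O3: 24.15% × 1000 = 241.5 pbw
Checking each oxide sum given the weights on record, on the stated basis (sums match the target masses exact up to rounding of places):
  SrO: 218.2·0.7058 = 154.0 pbw (target 154.0 pbw)
  Li2O: 155.8·0.07460 = 11.62 pbw (target 11.62 pbw)
  SiO2: 495.4·0.9950 + 155.8·0.6411 = 592.8 pbw (target 592.8 pbw)
  Al2O3: 198.9·0.9961 + 495.4·0.003000 + 155.8·0.2692 = 241.6 pbw (target 241.5 pbw)
Glass-mass bookkeeping: Σ batch − LOI loss = 1000 pbw (oxide target masses add up to 999.9 pbw; stated basis 1000 pbw — gaps are rounding artifacts).
Adding the batch up: Σ batch = 1068 pbw; LOI removed, Σ of batch·LOI: 68.31 pbw; as yield: glass ÷ batch → 93.61%.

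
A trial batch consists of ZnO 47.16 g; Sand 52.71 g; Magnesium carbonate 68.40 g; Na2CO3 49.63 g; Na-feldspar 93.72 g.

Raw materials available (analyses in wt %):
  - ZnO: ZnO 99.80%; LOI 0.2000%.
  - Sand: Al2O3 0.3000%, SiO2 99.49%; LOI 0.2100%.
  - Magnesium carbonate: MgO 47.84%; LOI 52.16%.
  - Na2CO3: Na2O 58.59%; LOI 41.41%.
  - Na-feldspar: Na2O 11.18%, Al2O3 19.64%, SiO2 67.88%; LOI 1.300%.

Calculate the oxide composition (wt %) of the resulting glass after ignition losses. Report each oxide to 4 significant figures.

Glass mass = 254.0 g (batch 311.6 − LOI 57.65).
Composition: MgO 12.88%, Na2O 15.58%, Al2O3 7.310%, SiO2 45.70%, ZnO 18.53%

The whole derivation keeps full precision in every operation — intermediates are displayed rounded to four significant figures between the steps. Every reported value carries a single rounding; the derived quantities are rebuilt starting from the weights on 254.0 g of glass at full precision (ignition loss, the five compositions, net glass mass, yield, totals), as quoted within question or answer.
Per-oxide mass from batch:
  MgO: 68.40·0.4784 = 32.72 g
  Na2O: 49.63·0.5859 + 93.72·0.1118 = 39.56 g
  Al2O3: 52.71·0.003000 + 93.72·0.1964 = 18.56 g
  SiO2: 52.71·0.9949 + 93.72·0.6788 = 116.1 g
  ZnO: 47.16·0.9980 = 47.07 g
LOI: 47.16·0.002000 + 52.71·0.002100 + 68.40·0.5216 + 49.63·0.4141 + 93.72·0.01300 = 57.65 g
Resulting glass, batch − LOI: 311.6 − 57.65 = 254.0 g (consistent with Σ oxide mass)
wt %: oxide over glass, times 100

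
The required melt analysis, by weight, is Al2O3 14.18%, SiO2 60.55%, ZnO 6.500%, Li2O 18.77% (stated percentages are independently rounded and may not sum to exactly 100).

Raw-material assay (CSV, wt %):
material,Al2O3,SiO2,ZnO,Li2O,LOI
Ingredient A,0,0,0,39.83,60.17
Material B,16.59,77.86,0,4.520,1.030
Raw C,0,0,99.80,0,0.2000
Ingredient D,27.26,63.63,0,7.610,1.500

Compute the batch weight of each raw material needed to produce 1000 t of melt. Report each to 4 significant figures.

All internal work holds full float precision from start to finish. Intermediates are displayed rounded to 4 significant figures between the steps — every reported figure takes exactly one rounding — derived quantities, which include the yield, totals, four oxide percentages, ignition loss, net glass mass, are carried in exact precision, exactly as printed in problem or answer, from the weighed amounts per 1000 t of glass.
The oxide mass targets at 1000 t melt:
  Al2O3: 14.18% × 1000 = 141.8 t
  SiO2: 60.55% × 1000 = 605.5 t
  ZnO: 6.500% × 1000 = 65.00 t
  Li2O: 18.77% × 1000 = 187.7 t
Verifying the oxide balance per the reported batch figures, against the basis in use (target by target, the sums agree net of answer rounding effects):
  Al2O3: 701.4·0.1659 + 93.29·0.2726 = 141.8 t (target 141.8 t)
  SiO2: 701.4·0.7786 + 93.29·0.6363 = 605.5 t (target 605.5 t)
  ZnO: 65.13·0.9980 = 65.00 t (target 65.00 t)
  Li2O: 373.8·0.3983 + 701.4·0.04520 + 93.29·0.07610 = 187.7 t (target 187.7 t)
Glass-mass sanity pass: batch total minus LOI = 1000 t (the Σ of target masses is 1000 t; basis as stated: 1000 t — gaps are rounding artifacts).
Total batch = Σ batch = 1234 t; Σ batch·LOI gives LOI loss = 233.7 t; glass ÷ batch gives a yield of 81.06%.

Batch per 1000 t melt:
  Ingredient A: 373.8 t
  Material B: 701.4 t
  Raw C: 65.13 t
  Ingredient D: 93.29 t
Total batch = 1234 t; LOI loss = 233.7 t; yield = 81.06%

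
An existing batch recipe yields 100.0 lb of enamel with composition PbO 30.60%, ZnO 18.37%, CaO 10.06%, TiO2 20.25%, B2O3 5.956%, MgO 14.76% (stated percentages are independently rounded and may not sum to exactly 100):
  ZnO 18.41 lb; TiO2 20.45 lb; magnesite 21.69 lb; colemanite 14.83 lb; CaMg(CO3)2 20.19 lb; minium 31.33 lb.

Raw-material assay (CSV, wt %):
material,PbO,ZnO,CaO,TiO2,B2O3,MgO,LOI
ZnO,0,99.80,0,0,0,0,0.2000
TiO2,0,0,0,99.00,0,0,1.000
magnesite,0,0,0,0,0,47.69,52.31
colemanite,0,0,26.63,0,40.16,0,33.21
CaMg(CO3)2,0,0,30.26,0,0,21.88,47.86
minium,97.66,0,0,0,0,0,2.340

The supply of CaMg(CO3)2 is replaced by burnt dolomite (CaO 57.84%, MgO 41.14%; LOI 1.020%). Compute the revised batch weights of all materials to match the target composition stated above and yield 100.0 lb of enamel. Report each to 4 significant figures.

Every computation maintains full precision through every step; intermediates appear with 4-significant-figure rounding as written; every reported figure includes exactly one rounding. All derived quantities (yield, ignition loss, the six compositions, net glass mass, totals) are carried in full float precision using the weight values per 100.0 lb of glass as set out in the question or the answer.
Target oxide masses per 100.0 lb enamel:
  PbO: 30.60% × 100.0 = 30.60 lb
  ZnO: 18.37% × 100.0 = 18.37 lb
  CaO: 10.06% × 100.0 = 10.06 lb
  TiO2: 20.25% × 100.0 = 20.25 lb
  B2O3: 5.956% × 100.0 = 5.956 lb
  MgO: 14.76% × 100.0 = 14.76 lb
Sums-versus-targets review per the reported batch figures, on the stated basis (target by target, the sums agree up to rounding of the answer):
  PbO: 31.33·0.9766 = 30.60 lb (target 30.60 lb)
  ZnO: 18.41·0.9980 = 18.37 lb (target 18.37 lb)
  CaO: 14.83·0.2663 + 10.56·0.5784 = 10.06 lb (target 10.06 lb)
  TiO2: 20.45·0.9900 = 20.25 lb (target 20.25 lb)
  B2O3: 14.83·0.4016 = 5.956 lb (target 5.956 lb)
  MgO: 21.84·0.4769 + 10.56·0.4114 = 14.76 lb (target 14.76 lb)
Mass balance on the glass: net batch after ignition = 99.99 lb (the targets, summed, come to 100.0 lb; the stated basis being 100.0 lb — gaps are rounding artifacts).
Whole-batch sum: Σ batch = 117.4 lb; loss to ignition Σ batch·LOI = 17.43 lb; yield, glass over the total, = 85.15%.

Revised batch per 100.0 lb enamel:
  ZnO: 18.41 lb
  TiO2: 20.45 lb
  magnesite: 21.84 lb
  colemanite: 14.83 lb
  burnt dolomite: 10.56 lb
  minium: 31.33 lb
Total batch = 117.4 lb; LOI loss = 17.43 lb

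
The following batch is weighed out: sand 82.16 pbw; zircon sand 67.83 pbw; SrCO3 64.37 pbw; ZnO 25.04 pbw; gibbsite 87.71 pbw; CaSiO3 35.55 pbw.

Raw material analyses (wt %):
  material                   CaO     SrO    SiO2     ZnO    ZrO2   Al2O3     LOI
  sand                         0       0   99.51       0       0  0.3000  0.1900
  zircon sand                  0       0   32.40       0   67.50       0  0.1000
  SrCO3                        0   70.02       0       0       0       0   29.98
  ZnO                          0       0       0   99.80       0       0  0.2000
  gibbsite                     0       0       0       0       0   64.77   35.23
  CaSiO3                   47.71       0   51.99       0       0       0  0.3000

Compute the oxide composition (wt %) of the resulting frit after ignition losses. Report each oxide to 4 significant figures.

Glass mass = 312.1 pbw (batch 362.7 − LOI 50.58).
Composition: CaO 5.435%, SrO 14.44%, SiO2 39.16%, ZnO 8.008%, ZrO2 14.67%, Al2O3 18.28%

The working math runs at exact precision all the way through; mid-chain values are displayed (rounded to 4 significant figures) in the printout. Each reported figure sees exactly one rounding — the derived quantities are rebuilt in exact precision (the six compositions, glass mass, ignition loss, the totals, the yield) starting from the weights per 312.1 pbw of glass, as quoted within question or answer.
What the batch supplies per oxide:
  CaO: 35.55·0.4771 = 16.96 pbw
  SrO: 64.37·0.7002 = 45.07 pbw
  SiO2: 82.16·0.9951 + 67.83·0.3240 + 35.55·0.5199 = 122.2 pbw
  ZnO: 25.04·0.9980 = 24.99 pbw
  ZrO2: 67.83·0.6750 = 45.79 pbw
  Al2O3: 82.16·0.003000 + 87.71·0.6477 = 57.06 pbw
LOI: 82.16·0.001900 + 67.83·0.001000 + 64.37·0.2998 + 25.04·0.002000 + 87.71·0.3523 + 35.55·0.003000 = 50.58 pbw
Glass = total batch minus LOI = 362.7 − 50.58 = 312.1 pbw (equal to the oxide-mass sum)
percent by weight: oxide/glass ×100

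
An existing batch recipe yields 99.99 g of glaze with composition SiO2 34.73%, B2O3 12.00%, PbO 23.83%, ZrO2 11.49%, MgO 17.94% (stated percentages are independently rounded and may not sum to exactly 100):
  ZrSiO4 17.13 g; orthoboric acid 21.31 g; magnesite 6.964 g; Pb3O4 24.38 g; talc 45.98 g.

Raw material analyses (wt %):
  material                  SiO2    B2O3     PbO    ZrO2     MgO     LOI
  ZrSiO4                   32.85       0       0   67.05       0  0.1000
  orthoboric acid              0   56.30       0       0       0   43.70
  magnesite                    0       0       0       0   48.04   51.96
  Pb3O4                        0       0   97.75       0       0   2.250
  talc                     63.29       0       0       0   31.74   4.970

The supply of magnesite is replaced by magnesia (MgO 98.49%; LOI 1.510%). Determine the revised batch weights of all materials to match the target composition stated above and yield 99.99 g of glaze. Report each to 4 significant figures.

Revised batch per 99.99 g glaze:
  ZrSiO4: 17.13 g
  orthoboric acid: 21.31 g
  magnesia: 3.397 g
  Pb3O4: 24.38 g
  talc: 45.98 g
Total batch = 112.2 g; LOI loss = 12.21 g

All arithmetic holds exact precision at each step. Intermediates are printed (rounded to 4 significant digits) across the worked steps — each reported value includes exactly one rounding. Derived quantities are recomputed starting from the weights per 99.99 g of glass in exact precision (yield, the five compositions, glass mass, ignition loss, the totals), as given in problem or answer.
The oxide mass targets at 99.99 g glaze:
  SiO2: 34.73% × 99.99 = 34.73 g
  B2O3: 12.00% × 99.99 = 12.00 g
  PbO: 23.83% × 99.99 = 23.83 g
  ZrO2: 11.49% × 99.99 = 11.49 g
  MgO: 17.94% × 99.99 = 17.94 g
Verifying the oxide balance working from each reported weight, at the basis given (target by target, the sums agree inside rounding margins):
  SiO2: 17.13·0.3285 + 45.98·0.6329 = 34.73 g (target 34.73 g)
  B2O3: 21.31·0.5630 = 12.00 g (target 12.00 g)
  PbO: 24.38·0.9775 = 23.83 g (target 23.83 g)
  ZrO2: 17.13·0.6705 = 11.49 g (target 11.49 g)
  MgO: 3.397·0.9849 + 45.98·0.3174 = 17.94 g (target 17.94 g)
The glass-mass cross-check: total batch − LOI = 99.98 g (per-oxide target masses sum to 99.98 g; versus the stated basis of 99.99 g — deltas are rounding alone).
Total batch = Σ batch = 112.2 g; Σ batch·LOI gives LOI loss = 12.21 g; glass ÷ batch gives a yield of 89.11%.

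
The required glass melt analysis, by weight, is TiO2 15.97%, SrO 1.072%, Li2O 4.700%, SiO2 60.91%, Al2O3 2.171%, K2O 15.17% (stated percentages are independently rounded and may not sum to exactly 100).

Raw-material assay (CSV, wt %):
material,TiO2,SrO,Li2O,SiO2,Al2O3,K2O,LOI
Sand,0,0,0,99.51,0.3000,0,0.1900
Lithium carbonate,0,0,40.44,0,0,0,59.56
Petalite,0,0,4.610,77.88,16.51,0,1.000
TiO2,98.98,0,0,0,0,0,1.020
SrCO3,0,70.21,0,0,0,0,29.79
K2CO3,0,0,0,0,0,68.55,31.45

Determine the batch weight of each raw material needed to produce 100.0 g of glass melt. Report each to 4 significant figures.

Every computation carries full precision from start to finish — the intermediate values are shown, with 4-significant-figure rounding, in the printout — a single rounding produces every reported value — all derived quantities are recomputed from the weighed amounts for 100.0 g of glass in exact precision (totals, glass mass, ignition loss, six oxide percentages, the yield), as they appear in question or answer.
The oxide mass targets at 100.0 g glass melt:
  TiO2: 15.97% × 100.0 = 15.97 g
  SrO: 1.072% × 100.0 = 1.072 g
  Li2O: 4.700% × 100.0 = 4.700 g
  SiO2: 60.91% × 100.0 = 60.91 g
  Al2O3: 2.171% × 100.0 = 2.171 g
  K2O: 15.17% × 100.0 = 15.17 g
Verifying the oxide balance applying the batch weights above, versus the basis set out (oxide sums agree with the targets net of answer rounding effects):
  TiO2: 16.13·0.9898 = 15.97 g (target 15.97 g)
  SrO: 1.527·0.7021 = 1.072 g (target 1.072 g)
  Li2O: 10.23·0.4044 + 12.21·0.04610 = 4.700 g (target 4.700 g)
  SiO2: 51.65·0.9951 + 12.21·0.7788 = 60.91 g (target 60.91 g)
  Al2O3: 51.65·0.003000 + 12.21·0.1651 = 2.171 g (target 2.171 g)
  K2O: 22.13·0.6855 = 15.17 g (target 15.17 g)
Glass mass check: batch Σ − ignition loss = 99.98 g (the Σ of target masses is 99.99 g; basis as stated: 100.0 g — a pure rounding effect).
Total batch = Σ batch = 113.9 g; LOI loss = Σ batch·LOI = 13.89 g; yield: glass divided by total = 87.80%.

Batch per 100.0 g glass melt:
  Sand: 51.65 g
  Lithium carbonate: 10.23 g
  Petalite: 12.21 g
  TiO2: 16.13 g
  SrCO3: 1.527 g
  K2CO3: 22.13 g
Total batch = 113.9 g; LOI loss = 13.89 g; yield = 87.80%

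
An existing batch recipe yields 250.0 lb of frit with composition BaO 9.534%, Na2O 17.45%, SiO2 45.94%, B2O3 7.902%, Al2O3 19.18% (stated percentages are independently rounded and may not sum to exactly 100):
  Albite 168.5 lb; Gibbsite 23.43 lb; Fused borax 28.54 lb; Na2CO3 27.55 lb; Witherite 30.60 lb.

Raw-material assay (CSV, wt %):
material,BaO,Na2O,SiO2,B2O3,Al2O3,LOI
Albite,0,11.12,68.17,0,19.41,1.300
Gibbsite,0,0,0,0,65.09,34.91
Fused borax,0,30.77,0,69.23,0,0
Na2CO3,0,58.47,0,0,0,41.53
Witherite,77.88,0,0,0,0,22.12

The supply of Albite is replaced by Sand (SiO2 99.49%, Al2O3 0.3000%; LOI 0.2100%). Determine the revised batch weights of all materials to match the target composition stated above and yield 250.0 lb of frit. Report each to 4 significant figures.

Revised batch per 250.0 lb frit:
  Sand: 115.4 lb
  Gibbsite: 73.14 lb
  Fused borax: 28.54 lb
  Na2CO3: 59.59 lb
  Witherite: 30.60 lb
Total batch = 307.3 lb; LOI loss = 57.29 lb

Intermediates are shown rounded off to 4 significant figures as written; all arithmetic runs at exact precision through the solve. Exactly one rounding goes into each reported number. The derived quantities, which include yield, glass mass, the totals, five oxide percentages, ignition loss, are re-derived at full precision, as given in the problem or the answer, from the batch weights at 250.0 lb of glass.
The oxide mass targets at 250.0 lb frit:
  BaO: 9.534% × 250.0 = 23.84 lb
  Na2O: 17.45% × 250.0 = 43.62 lb
  SiO2: 45.94% × 250.0 = 114.8 lb
  B2O3: 7.902% × 250.0 = 19.76 lb
  Al2O3: 19.18% × 250.0 = 47.95 lb
Verifying the oxide balance per the reported batch figures, on the stated basis (summed amounts equal target values up to rounding of the answer):
  BaO: 30.60·0.7788 = 23.83 lb (target 23.84 lb)
  Na2O: 28.54·0.3077 + 59.59·0.5847 = 43.62 lb (target 43.62 lb)
  SiO2: 115.4·0.9949 = 114.8 lb (target 114.8 lb)
  B2O3: 28.54·0.6923 = 19.76 lb (target 19.76 lb)
  Al2O3: 115.4·0.003000 + 73.14·0.6509 = 47.95 lb (target 47.95 lb)
Consistency of the glass mass: batch total minus LOI = 250.0 lb (the targets, summed, come to 250.0 lb; against the stated basis, 250.0 lb — deltas are rounding alone).
Summing the batch: Σ batch = 307.3 lb; loss to ignition Σ batch·LOI = 57.29 lb; the yield ratio, glass ÷ batch: 81.35%.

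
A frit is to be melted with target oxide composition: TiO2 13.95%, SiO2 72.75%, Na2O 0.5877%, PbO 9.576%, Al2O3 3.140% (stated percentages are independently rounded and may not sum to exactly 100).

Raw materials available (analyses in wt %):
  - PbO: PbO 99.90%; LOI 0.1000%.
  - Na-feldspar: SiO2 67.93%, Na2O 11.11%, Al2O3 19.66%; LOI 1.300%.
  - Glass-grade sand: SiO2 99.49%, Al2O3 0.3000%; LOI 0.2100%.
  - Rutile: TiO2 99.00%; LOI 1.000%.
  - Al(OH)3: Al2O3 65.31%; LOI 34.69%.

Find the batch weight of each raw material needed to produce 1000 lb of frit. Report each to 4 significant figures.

Batch per 1000 lb frit:
  PbO: 95.86 lb
  Na-feldspar: 52.90 lb
  Glass-grade sand: 695.1 lb
  Rutile: 140.9 lb
  Al(OH)3: 28.96 lb
Total batch = 1014 lb; LOI loss = 13.70 lb; yield = 98.65%

Mid-chain values appear rounded to 4 significant digits on the page. All arithmetic maintains exact precision at every stage. Each reported figure carries a single rounding; derived quantities (five oxide percentages, totals, ignition loss, yield, net glass mass) are re-derived from the batch weights at 1000 lb of glass in exact precision, as quoted within problem or answer.
Oxide mass targets, per 1000 lb frit:
  TiO2: 13.95% × 1000 = 139.5 lb
  SiO2: 72.75% × 1000 = 727.5 lb
  Na2O: 0.5877% × 1000 = 5.877 lb
  PbO: 9.576% × 1000 = 95.76 lb
  Al2O3: 3.140% × 1000 = 31.40 lb
Checking each oxide sum from the weights as reported, relative to the basis at hand (target by target, the sums agree inside rounding margins):
  TiO2: 140.9·0.9900 = 139.5 lb (target 139.5 lb)
  SiO2: 52.90·0.6793 + 695.1·0.9949 = 727.5 lb (target 727.5 lb)
  Na2O: 52.90·0.1111 = 5.877 lb (target 5.877 lb)
  PbO: 95.86·0.9990 = 95.76 lb (target 95.76 lb)
  Al2O3: 52.90·0.1966 + 695.1·0.003000 + 28.96·0.6531 = 31.40 lb (target 31.40 lb)
Auditing the glass mass value: batch Σ − ignition loss = 1000 lb (the Σ of target masses is 1000 lb; against the stated basis, 1000 lb — a pure rounding effect).
Whole-batch sum: Σ batch = 1014 lb; ignition loss, Σ(batch × LOI) = 13.70 lb; yield = glass ÷ total batch = 98.65%.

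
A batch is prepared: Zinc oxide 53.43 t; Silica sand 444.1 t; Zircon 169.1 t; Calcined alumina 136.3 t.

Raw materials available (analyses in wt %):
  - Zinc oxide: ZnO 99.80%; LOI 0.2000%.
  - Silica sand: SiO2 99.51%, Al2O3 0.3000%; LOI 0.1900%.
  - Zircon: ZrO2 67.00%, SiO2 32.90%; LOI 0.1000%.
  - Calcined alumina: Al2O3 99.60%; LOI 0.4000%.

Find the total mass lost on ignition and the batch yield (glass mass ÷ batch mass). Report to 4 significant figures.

All arithmetic holds full precision at every stage; in-progress results are printed, rounded to 4 significant digits, on the page. Every reported figure undergoes a single rounding; all derived quantities are carried from the batch weights per 801.3 t of glass in full precision (totals, glass mass, the yield, the four compositions, LOI) as quoted within either problem or answer.
Ignition loss by material:
  Zinc oxide: 53.43 × 0.002000 = 0.1069 t
  Silica sand: 444.1 × 0.001900 = 0.8438 t
  Zircon: 169.1 × 0.001000 = 0.1691 t
  Calcined alumina: 136.3 × 0.004000 = 0.5452 t
Total LOI = 1.665 t
Glass = batch − LOI = 802.9 − 1.665 = 801.3 t

LOI loss = 1.665 t; glass = 801.3 t; yield = 99.79%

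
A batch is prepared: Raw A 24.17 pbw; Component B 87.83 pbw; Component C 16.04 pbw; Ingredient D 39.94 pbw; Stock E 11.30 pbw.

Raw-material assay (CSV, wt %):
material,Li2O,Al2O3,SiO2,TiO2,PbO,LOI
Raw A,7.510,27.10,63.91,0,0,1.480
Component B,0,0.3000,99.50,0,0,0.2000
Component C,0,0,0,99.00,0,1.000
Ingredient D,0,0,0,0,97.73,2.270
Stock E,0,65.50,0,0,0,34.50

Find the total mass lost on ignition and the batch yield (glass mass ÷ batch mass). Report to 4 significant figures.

The whole derivation runs at exact precision from first step to last. Working values are printed (rounded to 4 significant figures) in the printout; exactly one rounding is applied to every reported figure; derived quantities (five oxide percentages, the totals, ignition loss, yield, net glass mass) are carried from the batch weights for 173.8 pbw of glass at exact precision, exactly as printed in question or answer.
LOI of each material in turn:
  Raw A: 24.17 × 0.01480 = 0.3577 pbw
  Component B: 87.83 × 0.002000 = 0.1757 pbw
  Component C: 16.04 × 0.01000 = 0.1604 pbw
  Ingredient D: 39.94 × 0.02270 = 0.9066 pbw
  Stock E: 11.30 × 0.3450 = 3.898 pbw
Total LOI = 5.499 pbw
Glass = batch − LOI = 179.3 − 5.499 = 173.8 pbw

LOI loss = 5.499 pbw; glass = 173.8 pbw; yield = 96.93%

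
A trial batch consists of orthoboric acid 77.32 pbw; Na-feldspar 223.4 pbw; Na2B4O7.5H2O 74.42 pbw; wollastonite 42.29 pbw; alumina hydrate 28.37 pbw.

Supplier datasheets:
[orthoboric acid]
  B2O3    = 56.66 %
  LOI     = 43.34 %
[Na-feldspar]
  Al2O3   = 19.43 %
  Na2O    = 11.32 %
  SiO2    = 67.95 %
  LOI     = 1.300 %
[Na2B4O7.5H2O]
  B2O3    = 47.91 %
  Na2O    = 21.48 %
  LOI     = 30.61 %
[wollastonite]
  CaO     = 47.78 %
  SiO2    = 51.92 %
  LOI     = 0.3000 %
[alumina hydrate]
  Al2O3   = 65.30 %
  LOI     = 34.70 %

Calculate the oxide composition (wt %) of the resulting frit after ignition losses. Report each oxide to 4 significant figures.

Glass mass = 376.6 pbw (batch 445.8 − LOI 69.17).
Composition: CaO 5.365%, B2O3 21.10%, Al2O3 16.44%, Na2O 10.96%, SiO2 46.13%

Mid-chain values are shown, with 4-significant-figure rounding, at each printed step. Every computation keeps full float precision through the solve — a single rounding yields every reported figure. Derived quantities are rebuilt in full precision (net glass mass, the five compositions, ignition loss, the yield, totals) from the weighed amounts per 376.6 pbw of glass precisely as stated by either problem or answer.
Mass of each oxide from the mix:
  CaO: 42.29·0.4778 = 20.21 pbw
  B2O3: 77.32·0.5666 + 74.42·0.4791 = 79.46 pbw
  Al2O3: 223.4·0.1943 + 28.37·0.6530 = 61.93 pbw
  Na2O: 223.4·0.1132 + 74.42·0.2148 = 41.27 pbw
  SiO2: 223.4·0.6795 + 42.29·0.5192 = 173.8 pbw
LOI: 77.32·0.4334 + 223.4·0.01300 + 74.42·0.3061 + 42.29·0.003000 + 28.37·0.3470 = 69.17 pbw
The glass mass, total less LOI, = 445.8 − 69.17 = 376.6 pbw (consistent with Σ oxide mass)
wt %: oxide over glass, times 100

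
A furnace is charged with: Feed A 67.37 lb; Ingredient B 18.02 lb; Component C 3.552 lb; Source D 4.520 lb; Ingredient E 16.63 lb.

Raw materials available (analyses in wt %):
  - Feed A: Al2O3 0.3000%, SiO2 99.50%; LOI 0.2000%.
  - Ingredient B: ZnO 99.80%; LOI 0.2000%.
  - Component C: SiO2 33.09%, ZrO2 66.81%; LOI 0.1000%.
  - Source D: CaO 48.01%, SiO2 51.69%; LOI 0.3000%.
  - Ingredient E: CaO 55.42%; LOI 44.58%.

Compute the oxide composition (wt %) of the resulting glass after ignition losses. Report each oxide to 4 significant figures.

Glass mass = 102.5 lb (batch 110.1 − LOI 7.602).
Composition: Al2O3 0.1972%, CaO 11.11%, SiO2 68.83%, ZnO 17.55%, ZrO2 2.315%

In-progress results are shown, with 4-significant-figure rounding, at each printed step; all arithmetic runs at full float precision through every step — each reported value is rounded only once. All derived quantities are re-derived from the batch weights per 102.5 lb of glass in full precision (ignition loss, the yield, the totals, net glass mass, five oxide percentages) as set out in problem or answer.
Oxide-by-oxide delivered mass:
  Al2O3: 67.37·0.003000 = 0.2021 lb
  CaO: 4.520·0.4801 + 16.63·0.5542 = 11.39 lb
  SiO2: 67.37·0.9950 + 3.552·0.3309 + 4.520·0.5169 = 70.54 lb
  ZnO: 18.02·0.9980 = 17.98 lb
  ZrO2: 3.552·0.6681 = 2.373 lb
LOI: 67.37·0.002000 + 18.02·0.002000 + 3.552·0.001000 + 4.520·0.003000 + 16.63·0.4458 = 7.602 lb
Resulting glass, batch − LOI: 110.1 − 7.602 = 102.5 lb (= Σ oxide masses)
percent by weight: oxide/glass ×100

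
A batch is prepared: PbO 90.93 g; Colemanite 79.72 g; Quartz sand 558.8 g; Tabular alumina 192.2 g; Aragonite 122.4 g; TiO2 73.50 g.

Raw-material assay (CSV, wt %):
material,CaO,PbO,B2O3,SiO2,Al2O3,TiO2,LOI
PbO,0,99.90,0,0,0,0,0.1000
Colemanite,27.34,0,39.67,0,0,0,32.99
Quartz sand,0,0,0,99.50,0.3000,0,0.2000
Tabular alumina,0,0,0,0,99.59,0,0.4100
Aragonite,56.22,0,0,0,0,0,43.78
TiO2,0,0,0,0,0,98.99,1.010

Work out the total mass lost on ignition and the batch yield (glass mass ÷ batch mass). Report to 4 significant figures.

LOI loss = 82.63 g; glass = 1035 g; yield = 92.61%

All internal work holds full float precision from first step to last — values along the way appear (rounded to 4 significant digits) between the steps; each reported figure sees exactly one rounding — derived quantities are carried using the weight values at 1035 g of glass at exact precision (the yield, six oxide percentages, the totals, LOI, glass mass) as set out in the question or the answer.
Ignition loss by material:
  PbO: 90.93 × 0.001000 = 0.09093 g
  Colemanite: 79.72 × 0.3299 = 26.30 g
  Quartz sand: 558.8 × 0.002000 = 1.118 g
  Tabular alumina: 192.2 × 0.004100 = 0.7880 g
  Aragonite: 122.4 × 0.4378 = 53.59 g
  TiO2: 73.50 × 0.01010 = 0.7423 g
Total LOI = 82.63 g
Glass = batch − LOI = 1118 − 82.63 = 1035 g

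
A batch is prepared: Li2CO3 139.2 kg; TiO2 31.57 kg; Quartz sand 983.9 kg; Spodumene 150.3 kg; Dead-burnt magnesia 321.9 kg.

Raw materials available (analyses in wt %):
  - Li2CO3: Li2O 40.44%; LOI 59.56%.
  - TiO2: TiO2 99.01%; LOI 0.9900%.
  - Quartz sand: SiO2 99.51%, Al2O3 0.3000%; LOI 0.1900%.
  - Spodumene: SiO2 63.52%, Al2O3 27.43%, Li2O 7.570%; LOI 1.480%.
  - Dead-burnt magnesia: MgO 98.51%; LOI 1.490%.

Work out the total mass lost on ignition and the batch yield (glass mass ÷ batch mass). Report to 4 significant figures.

Working values are shown with 4-significant-digit rounding when written out. Full float precision is maintained in all steps; each reported result carries a single rounding — all derived quantities are carried at full precision (the totals, ignition loss, five oxide percentages, the yield, net glass mass) using the weight values at 1535 kg of glass, as set out in the question or the answer.
Material-by-material LOI:
  Li2CO3: 139.2 × 0.5956 = 82.91 kg
  TiO2: 31.57 × 0.009900 = 0.3125 kg
  Quartz sand: 983.9 × 0.001900 = 1.869 kg
  Spodumene: 150.3 × 0.01480 = 2.224 kg
  Dead-burnt magnesia: 321.9 × 0.01490 = 4.796 kg
Total LOI = 92.11 kg
Glass = batch − LOI = 1627 − 92.11 = 1535 kg

LOI loss = 92.11 kg; glass = 1535 kg; yield = 94.34%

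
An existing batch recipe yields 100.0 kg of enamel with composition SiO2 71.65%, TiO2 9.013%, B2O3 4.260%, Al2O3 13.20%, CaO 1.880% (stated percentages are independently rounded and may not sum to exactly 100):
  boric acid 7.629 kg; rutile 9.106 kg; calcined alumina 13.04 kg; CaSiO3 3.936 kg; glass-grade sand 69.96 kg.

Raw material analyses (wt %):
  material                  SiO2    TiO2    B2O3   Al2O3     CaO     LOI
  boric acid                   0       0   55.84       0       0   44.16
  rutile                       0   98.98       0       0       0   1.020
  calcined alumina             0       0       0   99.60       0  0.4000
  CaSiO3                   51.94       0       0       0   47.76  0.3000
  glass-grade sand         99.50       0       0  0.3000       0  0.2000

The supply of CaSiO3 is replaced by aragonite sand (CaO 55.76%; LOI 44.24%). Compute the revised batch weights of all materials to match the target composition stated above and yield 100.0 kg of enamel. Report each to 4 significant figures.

Revised batch per 100.0 kg enamel:
  boric acid: 7.629 kg
  rutile: 9.106 kg
  calcined alumina: 13.04 kg
  aragonite sand: 3.372 kg
  glass-grade sand: 72.01 kg
Total batch = 105.2 kg; LOI loss = 5.150 kg

Mid-chain values are printed, rounded to four significant figures, across the worked steps; all internal work holds full precision from first step to last; every reported number receives exactly one rounding; derived quantities (the yield, totals, five oxide percentages, LOI, net glass mass) are rebuilt starting from the weights per 100.0 kg of glass in exact precision, as set out in the question or the answer.
Per-oxide target masses for 100.0 kg enamel:
  SiO2: 71.65% × 100.0 = 71.65 kg
  TiO2: 9.013% × 100.0 = 9.013 kg
  B2O3: 4.260% × 100.0 = 4.260 kg
  Al2O3: 13.20% × 100.0 = 13.20 kg
  CaO: 1.880% × 100.0 = 1.880 kg
Per-oxide balance check given the weights on record, relative to the basis at hand (summed amounts equal target values up to rounding of the answer):
  SiO2: 72.01·0.9950 = 71.65 kg (target 71.65 kg)
  TiO2: 9.106·0.9898 = 9.013 kg (target 9.013 kg)
  B2O3: 7.629·0.5584 = 4.260 kg (target 4.260 kg)
  Al2O3: 13.04·0.9960 + 72.01·0.003000 = 13.20 kg (target 13.20 kg)
  CaO: 3.372·0.5576 = 1.880 kg (target 1.880 kg)
Glass-mass closure: batch total minus LOI = 100.0 kg (the Σ of target masses is 100.0 kg; with the basis standing at 100.0 kg — differing by rounding only).
Batch grand total — Σ batch = 105.2 kg; LOI loss = Σ batch·LOI = 5.150 kg; the yield ratio, glass ÷ batch: 95.10%.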